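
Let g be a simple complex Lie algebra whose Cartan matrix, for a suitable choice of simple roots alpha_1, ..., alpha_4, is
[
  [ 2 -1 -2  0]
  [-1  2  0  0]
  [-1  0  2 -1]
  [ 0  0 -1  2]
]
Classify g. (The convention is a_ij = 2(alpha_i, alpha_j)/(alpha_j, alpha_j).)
The matrix has rank 4 with 2's on the diagonal. Reading the off-diagonal entries as Dynkin edges (a single edge where a_ij = a_ji = -1; a double or triple edge where a_ij * a_ji = 2 or 3), the diagram is a chain of 4 nodes with a double edge between the middle two (F_4). One simple-root ordering that puts it in standard form is (alpha_2, alpha_1, alpha_3, alpha_4). So the algebra is type F_4.

F4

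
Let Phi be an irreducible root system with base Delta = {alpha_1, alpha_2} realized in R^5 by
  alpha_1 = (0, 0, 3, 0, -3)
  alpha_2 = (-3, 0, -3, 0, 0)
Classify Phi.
type A_2

Compute the Cartan integers a_ij = 2(alpha_i, alpha_j)/(alpha_j, alpha_j); the resulting 2x2 Cartan matrix is
[[2, -1], [-1, 2]].
All simple roots have the same length, so the diagram is simply laced. The associated Dynkin diagram is a chain of 2 nodes with single edges (A_2), so the type is A_2 (the algebra sl(3)).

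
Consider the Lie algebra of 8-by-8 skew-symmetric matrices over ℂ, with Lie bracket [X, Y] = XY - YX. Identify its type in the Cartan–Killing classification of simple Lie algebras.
D4

This is so(8) with 8 even, which has dimension 8(8-1)/2 = 28 and rank 8/2 = 4. In the classification of classical Lie algebras, the orthogonal algebra so(2n) in an even number of variables has type D_n; here n = 4, so the Dynkin diagram is a chain of 2 nodes with a fork of two nodes at one end (D_4). Hence the type is D_4.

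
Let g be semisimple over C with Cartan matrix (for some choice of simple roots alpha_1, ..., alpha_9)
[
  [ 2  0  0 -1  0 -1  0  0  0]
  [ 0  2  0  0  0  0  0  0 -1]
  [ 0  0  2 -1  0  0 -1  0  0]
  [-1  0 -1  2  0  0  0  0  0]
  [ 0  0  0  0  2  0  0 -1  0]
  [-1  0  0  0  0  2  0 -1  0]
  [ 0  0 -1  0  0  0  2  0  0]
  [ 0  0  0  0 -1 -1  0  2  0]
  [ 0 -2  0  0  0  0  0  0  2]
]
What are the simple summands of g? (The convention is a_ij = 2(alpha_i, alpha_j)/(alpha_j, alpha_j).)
The diagram associated to this matrix has two connected components: the simple roots {alpha_1, alpha_3, alpha_4, alpha_5, alpha_6, alpha_7, alpha_8} form a chain of 7 nodes with single edges (A_7), and {alpha_2, alpha_9} form a chain of 2 nodes with a double edge at one end; the terminal node there is the unique short simple root (B_2). A semisimple Lie algebra decomposes uniquely as the direct sum of simple ideals, one per connected component of its Dynkin diagram, so g ≅ A_7 ⊕ B_2 (dimension 63 + 10 = 73).

A7 ⊕ B2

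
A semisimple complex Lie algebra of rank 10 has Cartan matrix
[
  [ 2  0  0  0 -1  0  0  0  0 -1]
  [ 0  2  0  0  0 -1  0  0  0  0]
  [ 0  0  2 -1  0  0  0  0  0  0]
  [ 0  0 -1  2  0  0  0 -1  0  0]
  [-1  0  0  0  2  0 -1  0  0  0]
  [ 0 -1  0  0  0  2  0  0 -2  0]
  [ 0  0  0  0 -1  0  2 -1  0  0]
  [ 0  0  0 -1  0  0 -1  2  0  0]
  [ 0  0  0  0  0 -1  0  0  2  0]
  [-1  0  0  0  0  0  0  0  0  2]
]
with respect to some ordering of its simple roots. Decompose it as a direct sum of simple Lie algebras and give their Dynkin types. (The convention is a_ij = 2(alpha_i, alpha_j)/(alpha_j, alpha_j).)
A_7 (sl(8)) + B_3 (so(7))

The diagram associated to this matrix has two connected components: the simple roots {alpha_1, alpha_3, alpha_4, alpha_5, alpha_7, alpha_8, alpha_10} form a chain of 7 nodes with single edges (A_7), and {alpha_2, alpha_6, alpha_9} form a chain of 3 nodes with a double edge at one end; the terminal node there is the unique short simple root (B_3). A semisimple Lie algebra decomposes uniquely as the direct sum of simple ideals, one per connected component of its Dynkin diagram, so g ≅ A_7 ⊕ B_3 (dimension 63 + 21 = 84).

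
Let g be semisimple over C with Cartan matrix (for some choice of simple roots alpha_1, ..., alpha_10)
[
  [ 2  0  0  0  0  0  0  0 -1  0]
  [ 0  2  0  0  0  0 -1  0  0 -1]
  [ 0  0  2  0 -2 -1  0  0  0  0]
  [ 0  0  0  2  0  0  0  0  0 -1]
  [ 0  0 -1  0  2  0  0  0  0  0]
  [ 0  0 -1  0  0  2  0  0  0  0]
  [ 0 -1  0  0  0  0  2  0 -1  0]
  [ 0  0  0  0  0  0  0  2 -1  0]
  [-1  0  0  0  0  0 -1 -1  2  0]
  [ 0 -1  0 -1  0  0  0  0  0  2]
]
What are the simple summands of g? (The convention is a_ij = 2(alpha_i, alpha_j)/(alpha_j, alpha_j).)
B_3 ⊕ D_7

The diagram associated to this matrix has two connected components: the simple roots {alpha_3, alpha_5, alpha_6} form a chain of 3 nodes with a double edge at one end; the terminal node there is the unique short simple root (B_3), and {alpha_1, alpha_2, alpha_4, alpha_7, alpha_8, alpha_9, alpha_10} form a chain of 5 nodes with a fork of two nodes at one end (D_7). A semisimple Lie algebra decomposes uniquely as the direct sum of simple ideals, one per connected component of its Dynkin diagram, so g ≅ B_3 ⊕ D_7 (dimension 21 + 91 = 112).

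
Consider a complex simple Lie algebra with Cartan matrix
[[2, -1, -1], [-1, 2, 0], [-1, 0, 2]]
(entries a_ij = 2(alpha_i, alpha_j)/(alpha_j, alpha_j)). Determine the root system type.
The matrix has rank 3 with 2's on the diagonal. Reading the off-diagonal entries as Dynkin edges (a single edge where a_ij = a_ji = -1; a double or triple edge where a_ij * a_ji = 2 or 3), the diagram is a chain of 3 nodes with single edges (A_3). One simple-root ordering that puts it in standard form is (alpha_2, alpha_1, alpha_3). So the algebra is type A_3, i.e. sl(4).

A_3 (sl(4))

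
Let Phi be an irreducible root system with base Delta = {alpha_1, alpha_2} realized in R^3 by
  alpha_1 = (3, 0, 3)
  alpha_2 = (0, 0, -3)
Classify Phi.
type B_2

Compute the Cartan integers a_ij = 2(alpha_i, alpha_j)/(alpha_j, alpha_j); the resulting 2x2 Cartan matrix is
[[2, -2], [-1, 2]].
The roots have two lengths (squared-length ratio 2:1); the short ones are alpha_{2}. The associated Dynkin diagram is a chain of 2 nodes with a double edge at one end; the terminal node there is the unique short simple root (B_2), so the type is B_2 (the algebra so(5)).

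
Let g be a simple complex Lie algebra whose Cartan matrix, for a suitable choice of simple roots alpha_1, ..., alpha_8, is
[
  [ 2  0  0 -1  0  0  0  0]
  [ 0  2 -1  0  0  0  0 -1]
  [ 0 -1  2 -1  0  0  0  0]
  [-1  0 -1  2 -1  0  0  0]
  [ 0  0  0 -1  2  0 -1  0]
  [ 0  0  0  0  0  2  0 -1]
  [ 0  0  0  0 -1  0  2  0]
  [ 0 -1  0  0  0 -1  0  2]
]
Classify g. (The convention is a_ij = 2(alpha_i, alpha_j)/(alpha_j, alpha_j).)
type E_8

The matrix has rank 8 with 2's on the diagonal. Reading the off-diagonal entries as Dynkin edges (a single edge where a_ij = a_ji = -1; a double or triple edge where a_ij * a_ji = 2 or 3), the diagram is a chain of 7 nodes with one extra node attached to the third node from one end (E_8). One simple-root ordering that puts it in standard form is (alpha_7, alpha_1, alpha_5, alpha_4, alpha_3, alpha_2, alpha_8, alpha_6). So the algebra is type E_8.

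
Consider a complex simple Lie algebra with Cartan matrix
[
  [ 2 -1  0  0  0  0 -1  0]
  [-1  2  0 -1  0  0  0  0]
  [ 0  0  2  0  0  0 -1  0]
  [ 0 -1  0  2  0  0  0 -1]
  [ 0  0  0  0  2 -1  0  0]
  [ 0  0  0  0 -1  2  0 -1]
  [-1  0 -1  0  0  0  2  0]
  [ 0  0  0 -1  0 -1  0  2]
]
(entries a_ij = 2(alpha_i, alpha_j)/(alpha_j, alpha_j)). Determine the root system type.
type A_8

The matrix has rank 8 with 2's on the diagonal. Reading the off-diagonal entries as Dynkin edges (a single edge where a_ij = a_ji = -1; a double or triple edge where a_ij * a_ji = 2 or 3), the diagram is a chain of 8 nodes with single edges (A_8). One simple-root ordering that puts it in standard form is (alpha_3, alpha_7, alpha_1, alpha_2, alpha_4, alpha_8, alpha_6, alpha_5). So the algebra is type A_8, i.e. sl(9).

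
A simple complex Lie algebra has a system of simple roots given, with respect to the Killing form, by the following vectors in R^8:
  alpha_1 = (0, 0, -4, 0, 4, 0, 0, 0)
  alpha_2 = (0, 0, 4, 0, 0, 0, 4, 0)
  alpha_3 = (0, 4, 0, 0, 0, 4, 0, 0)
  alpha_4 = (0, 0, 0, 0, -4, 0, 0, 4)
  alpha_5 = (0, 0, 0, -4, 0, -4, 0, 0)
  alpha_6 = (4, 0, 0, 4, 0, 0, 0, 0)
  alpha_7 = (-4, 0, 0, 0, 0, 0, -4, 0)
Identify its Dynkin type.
A_7

Compute the Cartan integers a_ij = 2(alpha_i, alpha_j)/(alpha_j, alpha_j); the resulting 7x7 Cartan matrix is
[[2, -1, 0, -1, 0, 0, 0], [-1, 2, 0, 0, 0, 0, -1], [0, 0, 2, 0, -1, 0, 0], [-1, 0, 0, 2, 0, 0, 0], [0, 0, -1, 0, 2, -1, 0], [0, 0, 0, 0, -1, 2, -1], [0, -1, 0, 0, 0, -1, 2]].
All simple roots have the same length, so the diagram is simply laced. The associated Dynkin diagram is a chain of 7 nodes with single edges (A_7), so the type is A_7 (the algebra sl(8)).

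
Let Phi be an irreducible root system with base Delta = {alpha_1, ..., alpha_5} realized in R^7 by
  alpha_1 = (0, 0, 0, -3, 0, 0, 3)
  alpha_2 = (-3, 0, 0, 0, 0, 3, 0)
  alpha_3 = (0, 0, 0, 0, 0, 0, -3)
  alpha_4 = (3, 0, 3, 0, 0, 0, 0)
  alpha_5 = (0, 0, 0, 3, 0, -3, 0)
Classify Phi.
B_5 (so(11))

Compute the Cartan integers a_ij = 2(alpha_i, alpha_j)/(alpha_j, alpha_j); the resulting 5x5 Cartan matrix is
[[2, 0, -2, 0, -1], [0, 2, 0, -1, -1], [-1, 0, 2, 0, 0], [0, -1, 0, 2, 0], [-1, -1, 0, 0, 2]].
The roots have two lengths (squared-length ratio 2:1); the short ones are alpha_{3}. The associated Dynkin diagram is a chain of 5 nodes with a double edge at one end; the terminal node there is the unique short simple root (B_5), so the type is B_5 (the algebra so(11)).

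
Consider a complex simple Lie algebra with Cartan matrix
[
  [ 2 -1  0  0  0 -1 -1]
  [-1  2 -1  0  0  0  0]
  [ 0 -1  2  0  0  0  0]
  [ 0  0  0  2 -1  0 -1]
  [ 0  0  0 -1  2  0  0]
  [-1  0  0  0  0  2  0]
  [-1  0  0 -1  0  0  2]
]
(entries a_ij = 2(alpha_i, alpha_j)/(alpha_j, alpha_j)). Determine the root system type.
The matrix has rank 7 with 2's on the diagonal. Reading the off-diagonal entries as Dynkin edges (a single edge where a_ij = a_ji = -1; a double or triple edge where a_ij * a_ji = 2 or 3), the diagram is a chain of 6 nodes with one extra node attached to the third node from one end (E_7). One simple-root ordering that puts it in standard form is (alpha_3, alpha_6, alpha_2, alpha_1, alpha_7, alpha_4, alpha_5). So the algebra is type E_7.

E_7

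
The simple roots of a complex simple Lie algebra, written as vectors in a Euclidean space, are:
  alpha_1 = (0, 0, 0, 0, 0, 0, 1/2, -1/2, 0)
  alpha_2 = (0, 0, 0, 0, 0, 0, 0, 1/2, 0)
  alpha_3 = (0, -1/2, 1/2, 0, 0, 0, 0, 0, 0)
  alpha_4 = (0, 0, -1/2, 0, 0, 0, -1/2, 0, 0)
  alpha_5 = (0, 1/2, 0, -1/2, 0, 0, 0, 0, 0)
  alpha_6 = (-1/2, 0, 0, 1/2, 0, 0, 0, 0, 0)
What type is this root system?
B_6 (so(13))

Compute the Cartan integers a_ij = 2(alpha_i, alpha_j)/(alpha_j, alpha_j); the resulting 6x6 Cartan matrix is
[[2, -2, 0, -1, 0, 0], [-1, 2, 0, 0, 0, 0], [0, 0, 2, -1, -1, 0], [-1, 0, -1, 2, 0, 0], [0, 0, -1, 0, 2, -1], [0, 0, 0, 0, -1, 2]].
The roots have two lengths (squared-length ratio 2:1); the short ones are alpha_{2}. The associated Dynkin diagram is a chain of 6 nodes with a double edge at one end; the terminal node there is the unique short simple root (B_6), so the type is B_6 (the algebra so(13)).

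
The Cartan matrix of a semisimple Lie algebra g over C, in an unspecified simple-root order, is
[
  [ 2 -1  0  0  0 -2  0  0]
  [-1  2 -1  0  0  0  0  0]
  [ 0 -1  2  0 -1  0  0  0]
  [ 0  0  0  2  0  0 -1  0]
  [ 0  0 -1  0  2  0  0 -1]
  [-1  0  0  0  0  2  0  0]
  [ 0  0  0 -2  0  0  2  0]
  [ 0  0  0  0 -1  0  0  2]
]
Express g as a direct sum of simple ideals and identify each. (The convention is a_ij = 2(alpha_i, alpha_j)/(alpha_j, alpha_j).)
The diagram associated to this matrix has two connected components: the simple roots {alpha_4, alpha_7} form a chain of 2 nodes with a double edge at one end; the terminal node there is the unique short simple root (B_2), and {alpha_1, alpha_2, alpha_3, alpha_5, alpha_6, alpha_8} form a chain of 6 nodes with a double edge at one end; the terminal node there is the unique short simple root (B_6). A semisimple Lie algebra decomposes uniquely as the direct sum of simple ideals, one per connected component of its Dynkin diagram, so g ≅ B_2 ⊕ B_6 (dimension 10 + 78 = 88).

B2 + B6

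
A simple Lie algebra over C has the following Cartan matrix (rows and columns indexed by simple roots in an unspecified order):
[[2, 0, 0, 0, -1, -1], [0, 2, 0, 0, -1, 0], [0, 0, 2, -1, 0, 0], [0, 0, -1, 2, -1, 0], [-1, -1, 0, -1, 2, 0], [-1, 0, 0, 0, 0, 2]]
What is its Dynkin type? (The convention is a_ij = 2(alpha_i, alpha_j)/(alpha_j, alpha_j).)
The matrix has rank 6 with 2's on the diagonal. Reading the off-diagonal entries as Dynkin edges (a single edge where a_ij = a_ji = -1; a double or triple edge where a_ij * a_ji = 2 or 3), the diagram is a chain of 5 nodes with one extra node attached to the third node from one end (E_6). One simple-root ordering that puts it in standard form is (alpha_3, alpha_2, alpha_4, alpha_5, alpha_1, alpha_6). So the algebra is type E_6.

E6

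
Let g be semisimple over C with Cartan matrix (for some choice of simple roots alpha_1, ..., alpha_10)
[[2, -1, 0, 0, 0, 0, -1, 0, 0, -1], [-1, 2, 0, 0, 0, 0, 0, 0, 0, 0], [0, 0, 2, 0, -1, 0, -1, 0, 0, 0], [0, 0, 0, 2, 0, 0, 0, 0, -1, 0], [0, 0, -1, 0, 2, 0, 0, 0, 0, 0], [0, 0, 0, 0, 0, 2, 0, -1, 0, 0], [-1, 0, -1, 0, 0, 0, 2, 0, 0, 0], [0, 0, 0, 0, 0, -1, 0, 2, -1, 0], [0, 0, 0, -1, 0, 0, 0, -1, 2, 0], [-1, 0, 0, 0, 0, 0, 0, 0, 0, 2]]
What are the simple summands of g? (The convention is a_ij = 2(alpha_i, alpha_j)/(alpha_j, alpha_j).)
The diagram associated to this matrix has two connected components: the simple roots {alpha_4, alpha_6, alpha_8, alpha_9} form a chain of 4 nodes with single edges (A_4), and {alpha_1, alpha_2, alpha_3, alpha_5, alpha_7, alpha_10} form a chain of 4 nodes with a fork of two nodes at one end (D_6). A semisimple Lie algebra decomposes uniquely as the direct sum of simple ideals, one per connected component of its Dynkin diagram, so g ≅ A_4 ⊕ D_6 (dimension 24 + 66 = 90).

A_4 + D_6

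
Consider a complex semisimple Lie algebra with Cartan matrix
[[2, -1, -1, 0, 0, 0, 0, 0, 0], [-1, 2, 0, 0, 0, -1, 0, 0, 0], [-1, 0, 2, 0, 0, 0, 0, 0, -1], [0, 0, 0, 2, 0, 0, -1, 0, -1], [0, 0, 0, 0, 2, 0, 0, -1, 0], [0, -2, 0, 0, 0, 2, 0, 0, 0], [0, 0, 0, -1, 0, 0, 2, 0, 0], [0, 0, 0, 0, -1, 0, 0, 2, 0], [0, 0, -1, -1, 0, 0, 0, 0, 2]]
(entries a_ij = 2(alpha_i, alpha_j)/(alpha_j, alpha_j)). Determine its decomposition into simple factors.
A_2 (sl(3)) + C_7 (sp(14))

The diagram associated to this matrix has two connected components: the simple roots {alpha_5, alpha_8} form a chain of 2 nodes with single edges (A_2), and {alpha_1, alpha_2, alpha_3, alpha_4, alpha_6, alpha_7, alpha_9} form a chain of 7 nodes with a double edge at one end; the terminal node there is the unique long simple root (C_7). A semisimple Lie algebra decomposes uniquely as the direct sum of simple ideals, one per connected component of its Dynkin diagram, so g ≅ A_2 ⊕ C_7 (dimension 8 + 105 = 113).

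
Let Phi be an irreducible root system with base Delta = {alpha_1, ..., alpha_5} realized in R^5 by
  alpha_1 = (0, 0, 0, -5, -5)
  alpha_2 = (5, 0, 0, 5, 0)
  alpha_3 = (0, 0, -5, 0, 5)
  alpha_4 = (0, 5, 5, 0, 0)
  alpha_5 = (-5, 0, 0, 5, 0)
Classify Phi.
D5

Compute the Cartan integers a_ij = 2(alpha_i, alpha_j)/(alpha_j, alpha_j); the resulting 5x5 Cartan matrix is
[[2, -1, -1, 0, -1], [-1, 2, 0, 0, 0], [-1, 0, 2, -1, 0], [0, 0, -1, 2, 0], [-1, 0, 0, 0, 2]].
All simple roots have the same length, so the diagram is simply laced. The associated Dynkin diagram is a chain of 3 nodes with a fork of two nodes at one end (D_5), so the type is D_5 (the algebra so(10)).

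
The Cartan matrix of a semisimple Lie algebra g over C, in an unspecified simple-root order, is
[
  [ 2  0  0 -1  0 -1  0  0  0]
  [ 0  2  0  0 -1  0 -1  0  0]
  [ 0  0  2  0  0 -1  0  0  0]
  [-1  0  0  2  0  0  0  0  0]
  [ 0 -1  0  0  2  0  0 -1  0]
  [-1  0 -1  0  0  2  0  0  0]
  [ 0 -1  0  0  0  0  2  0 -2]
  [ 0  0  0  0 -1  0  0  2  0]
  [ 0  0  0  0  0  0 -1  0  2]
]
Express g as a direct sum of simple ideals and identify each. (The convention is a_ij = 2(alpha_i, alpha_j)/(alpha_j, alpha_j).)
The diagram associated to this matrix has two connected components: the simple roots {alpha_1, alpha_3, alpha_4, alpha_6} form a chain of 4 nodes with single edges (A_4), and {alpha_2, alpha_5, alpha_7, alpha_8, alpha_9} form a chain of 5 nodes with a double edge at one end; the terminal node there is the unique short simple root (B_5). A semisimple Lie algebra decomposes uniquely as the direct sum of simple ideals, one per connected component of its Dynkin diagram, so g ≅ A_4 ⊕ B_5 (dimension 24 + 55 = 79).

A_4 (sl(5)) ⊕ B_5 (so(11))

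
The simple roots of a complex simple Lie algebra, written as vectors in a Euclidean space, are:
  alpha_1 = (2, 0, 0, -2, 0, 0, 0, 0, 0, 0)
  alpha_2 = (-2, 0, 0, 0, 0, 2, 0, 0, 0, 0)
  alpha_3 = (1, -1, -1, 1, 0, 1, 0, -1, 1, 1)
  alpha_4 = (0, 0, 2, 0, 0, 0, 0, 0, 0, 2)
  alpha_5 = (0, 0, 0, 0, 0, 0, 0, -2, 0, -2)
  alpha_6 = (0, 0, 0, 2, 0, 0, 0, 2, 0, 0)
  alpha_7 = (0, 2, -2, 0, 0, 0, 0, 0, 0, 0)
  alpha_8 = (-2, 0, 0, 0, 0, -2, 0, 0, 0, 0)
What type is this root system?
E_8

Compute the Cartan integers a_ij = 2(alpha_i, alpha_j)/(alpha_j, alpha_j); the resulting 8x8 Cartan matrix is
[[2, -1, 0, 0, 0, -1, 0, -1], [-1, 2, 0, 0, 0, 0, 0, 0], [0, 0, 2, 0, 0, 0, 0, -1], [0, 0, 0, 2, -1, 0, -1, 0], [0, 0, 0, -1, 2, -1, 0, 0], [-1, 0, 0, 0, -1, 2, 0, 0], [0, 0, 0, -1, 0, 0, 2, 0], [-1, 0, -1, 0, 0, 0, 0, 2]].
All simple roots have the same length, so the diagram is simply laced. The associated Dynkin diagram is a chain of 7 nodes with one extra node attached to the third node from one end (E_8), so the type is E_8.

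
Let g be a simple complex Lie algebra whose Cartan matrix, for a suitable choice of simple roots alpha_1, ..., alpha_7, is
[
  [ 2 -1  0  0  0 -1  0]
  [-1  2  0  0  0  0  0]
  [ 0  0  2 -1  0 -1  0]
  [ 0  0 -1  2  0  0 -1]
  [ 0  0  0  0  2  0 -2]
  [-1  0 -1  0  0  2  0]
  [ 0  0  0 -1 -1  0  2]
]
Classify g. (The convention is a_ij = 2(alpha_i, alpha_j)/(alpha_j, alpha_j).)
The matrix has rank 7 with 2's on the diagonal. Reading the off-diagonal entries as Dynkin edges (a single edge where a_ij = a_ji = -1; a double or triple edge where a_ij * a_ji = 2 or 3), the diagram is a chain of 7 nodes with a double edge at one end; the terminal node there is the unique long simple root (C_7). One simple-root ordering that puts it in standard form is (alpha_2, alpha_1, alpha_6, alpha_3, alpha_4, alpha_7, alpha_5). So the algebra is type C_7, i.e. sp(14).

C7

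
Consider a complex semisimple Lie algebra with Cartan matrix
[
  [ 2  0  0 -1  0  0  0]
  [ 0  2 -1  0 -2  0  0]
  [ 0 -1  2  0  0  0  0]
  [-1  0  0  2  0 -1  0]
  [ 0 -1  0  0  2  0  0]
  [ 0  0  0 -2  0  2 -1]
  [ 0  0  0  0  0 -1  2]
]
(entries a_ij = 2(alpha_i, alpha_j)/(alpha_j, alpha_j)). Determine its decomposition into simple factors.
type B_3 ⊕ type F_4

The diagram associated to this matrix has two connected components: the simple roots {alpha_2, alpha_3, alpha_5} form a chain of 3 nodes with a double edge at one end; the terminal node there is the unique short simple root (B_3), and {alpha_1, alpha_4, alpha_6, alpha_7} form a chain of 4 nodes with a double edge between the middle two (F_4). A semisimple Lie algebra decomposes uniquely as the direct sum of simple ideals, one per connected component of its Dynkin diagram, so g ≅ B_3 ⊕ F_4 (dimension 21 + 52 = 73).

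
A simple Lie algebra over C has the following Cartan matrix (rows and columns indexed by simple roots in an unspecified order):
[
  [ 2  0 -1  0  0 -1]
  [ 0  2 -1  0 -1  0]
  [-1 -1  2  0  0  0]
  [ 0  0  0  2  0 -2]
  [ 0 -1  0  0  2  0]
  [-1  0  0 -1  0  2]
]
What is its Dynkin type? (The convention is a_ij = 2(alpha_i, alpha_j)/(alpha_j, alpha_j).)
C_6

The matrix has rank 6 with 2's on the diagonal. Reading the off-diagonal entries as Dynkin edges (a single edge where a_ij = a_ji = -1; a double or triple edge where a_ij * a_ji = 2 or 3), the diagram is a chain of 6 nodes with a double edge at one end; the terminal node there is the unique long simple root (C_6). One simple-root ordering that puts it in standard form is (alpha_5, alpha_2, alpha_3, alpha_1, alpha_6, alpha_4). So the algebra is type C_6, i.e. sp(12).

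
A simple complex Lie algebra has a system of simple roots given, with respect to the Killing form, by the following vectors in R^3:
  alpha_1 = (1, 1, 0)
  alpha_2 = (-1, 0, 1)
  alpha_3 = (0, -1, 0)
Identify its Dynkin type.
Compute the Cartan integers a_ij = 2(alpha_i, alpha_j)/(alpha_j, alpha_j); the resulting 3x3 Cartan matrix is
[[2, -1, -2], [-1, 2, 0], [-1, 0, 2]].
The roots have two lengths (squared-length ratio 2:1); the short ones are alpha_{3}. The associated Dynkin diagram is a chain of 3 nodes with a double edge at one end; the terminal node there is the unique short simple root (B_3), so the type is B_3 (the algebra so(7)).

B_3 (so(7))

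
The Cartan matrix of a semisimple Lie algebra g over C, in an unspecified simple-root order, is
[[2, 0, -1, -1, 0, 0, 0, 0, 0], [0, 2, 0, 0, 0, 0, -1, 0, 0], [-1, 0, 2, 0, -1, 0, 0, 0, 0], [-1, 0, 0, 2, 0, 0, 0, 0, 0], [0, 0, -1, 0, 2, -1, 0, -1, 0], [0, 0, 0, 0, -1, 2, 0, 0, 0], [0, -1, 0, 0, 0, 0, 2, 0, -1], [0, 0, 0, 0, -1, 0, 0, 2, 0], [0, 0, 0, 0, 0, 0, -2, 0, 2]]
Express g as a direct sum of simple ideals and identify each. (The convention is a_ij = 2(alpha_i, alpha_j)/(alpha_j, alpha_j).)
C_3 (sp(6)) + D_6 (so(12))

The diagram associated to this matrix has two connected components: the simple roots {alpha_2, alpha_7, alpha_9} form a chain of 3 nodes with a double edge at one end; the terminal node there is the unique long simple root (C_3), and {alpha_1, alpha_3, alpha_4, alpha_5, alpha_6, alpha_8} form a chain of 4 nodes with a fork of two nodes at one end (D_6). A semisimple Lie algebra decomposes uniquely as the direct sum of simple ideals, one per connected component of its Dynkin diagram, so g ≅ C_3 ⊕ D_6 (dimension 21 + 66 = 87).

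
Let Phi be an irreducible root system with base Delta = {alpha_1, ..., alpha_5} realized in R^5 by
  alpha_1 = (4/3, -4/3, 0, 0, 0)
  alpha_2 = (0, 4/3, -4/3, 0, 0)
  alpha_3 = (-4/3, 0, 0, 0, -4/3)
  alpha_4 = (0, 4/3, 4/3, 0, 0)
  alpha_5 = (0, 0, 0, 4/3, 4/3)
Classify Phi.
Compute the Cartan integers a_ij = 2(alpha_i, alpha_j)/(alpha_j, alpha_j); the resulting 5x5 Cartan matrix is
[[2, -1, -1, -1, 0], [-1, 2, 0, 0, 0], [-1, 0, 2, 0, -1], [-1, 0, 0, 2, 0], [0, 0, -1, 0, 2]].
All simple roots have the same length, so the diagram is simply laced. The associated Dynkin diagram is a chain of 3 nodes with a fork of two nodes at one end (D_5), so the type is D_5 (the algebra so(10)).

D5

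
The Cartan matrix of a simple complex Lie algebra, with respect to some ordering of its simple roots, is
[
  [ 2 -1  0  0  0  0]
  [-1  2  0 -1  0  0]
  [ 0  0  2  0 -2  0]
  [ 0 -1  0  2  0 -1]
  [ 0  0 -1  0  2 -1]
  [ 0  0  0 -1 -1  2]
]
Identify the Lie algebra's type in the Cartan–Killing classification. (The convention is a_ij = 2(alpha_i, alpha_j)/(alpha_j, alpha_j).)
C_6 (sp(12))

The matrix has rank 6 with 2's on the diagonal. Reading the off-diagonal entries as Dynkin edges (a single edge where a_ij = a_ji = -1; a double or triple edge where a_ij * a_ji = 2 or 3), the diagram is a chain of 6 nodes with a double edge at one end; the terminal node there is the unique long simple root (C_6). One simple-root ordering that puts it in standard form is (alpha_1, alpha_2, alpha_4, alpha_6, alpha_5, alpha_3). So the algebra is type C_6, i.e. sp(12).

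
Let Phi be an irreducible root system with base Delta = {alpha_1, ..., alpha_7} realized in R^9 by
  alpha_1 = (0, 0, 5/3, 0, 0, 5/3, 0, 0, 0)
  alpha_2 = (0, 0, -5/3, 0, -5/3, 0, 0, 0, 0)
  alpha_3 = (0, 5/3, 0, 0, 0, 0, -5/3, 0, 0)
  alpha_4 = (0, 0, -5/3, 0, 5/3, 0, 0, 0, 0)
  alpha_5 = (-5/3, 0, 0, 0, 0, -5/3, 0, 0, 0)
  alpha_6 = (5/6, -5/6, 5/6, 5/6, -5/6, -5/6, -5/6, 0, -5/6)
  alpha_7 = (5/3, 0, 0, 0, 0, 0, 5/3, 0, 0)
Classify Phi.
E_7

Compute the Cartan integers a_ij = 2(alpha_i, alpha_j)/(alpha_j, alpha_j); the resulting 7x7 Cartan matrix is
[[2, -1, 0, -1, -1, 0, 0], [-1, 2, 0, 0, 0, 0, 0], [0, 0, 2, 0, 0, 0, -1], [-1, 0, 0, 2, 0, -1, 0], [-1, 0, 0, 0, 2, 0, -1], [0, 0, 0, -1, 0, 2, 0], [0, 0, -1, 0, -1, 0, 2]].
All simple roots have the same length, so the diagram is simply laced. The associated Dynkin diagram is a chain of 6 nodes with one extra node attached to the third node from one end (E_7), so the type is E_7.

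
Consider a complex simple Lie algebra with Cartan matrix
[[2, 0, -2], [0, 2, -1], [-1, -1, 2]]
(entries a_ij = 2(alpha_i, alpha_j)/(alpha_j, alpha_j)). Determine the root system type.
type C_3

The matrix has rank 3 with 2's on the diagonal. Reading the off-diagonal entries as Dynkin edges (a single edge where a_ij = a_ji = -1; a double or triple edge where a_ij * a_ji = 2 or 3), the diagram is a chain of 3 nodes with a double edge at one end; the terminal node there is the unique long simple root (C_3). One simple-root ordering that puts it in standard form is (alpha_2, alpha_3, alpha_1). So the algebra is type C_3, i.e. sp(6).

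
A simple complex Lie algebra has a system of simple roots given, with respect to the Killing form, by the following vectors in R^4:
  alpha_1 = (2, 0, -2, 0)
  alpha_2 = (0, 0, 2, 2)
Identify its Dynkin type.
Compute the Cartan integers a_ij = 2(alpha_i, alpha_j)/(alpha_j, alpha_j); the resulting 2x2 Cartan matrix is
[[2, -1], [-1, 2]].
All simple roots have the same length, so the diagram is simply laced. The associated Dynkin diagram is a chain of 2 nodes with single edges (A_2), so the type is A_2 (the algebra sl(3)).

type A_2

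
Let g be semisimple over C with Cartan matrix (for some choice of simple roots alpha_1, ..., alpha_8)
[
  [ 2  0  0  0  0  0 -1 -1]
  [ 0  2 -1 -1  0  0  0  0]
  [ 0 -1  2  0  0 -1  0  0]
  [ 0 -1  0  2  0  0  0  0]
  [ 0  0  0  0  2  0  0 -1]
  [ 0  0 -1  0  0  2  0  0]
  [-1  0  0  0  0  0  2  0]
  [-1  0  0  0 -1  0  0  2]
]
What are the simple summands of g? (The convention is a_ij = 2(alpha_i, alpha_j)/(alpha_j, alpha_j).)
The diagram associated to this matrix has two connected components: the simple roots {alpha_1, alpha_5, alpha_7, alpha_8} form a chain of 4 nodes with single edges (A_4), and {alpha_2, alpha_3, alpha_4, alpha_6} form a chain of 4 nodes with single edges (A_4). A semisimple Lie algebra decomposes uniquely as the direct sum of simple ideals, one per connected component of its Dynkin diagram, so g ≅ A_4 ⊕ A_4 (dimension 24 + 24 = 48).

A_4 ⊕ A_4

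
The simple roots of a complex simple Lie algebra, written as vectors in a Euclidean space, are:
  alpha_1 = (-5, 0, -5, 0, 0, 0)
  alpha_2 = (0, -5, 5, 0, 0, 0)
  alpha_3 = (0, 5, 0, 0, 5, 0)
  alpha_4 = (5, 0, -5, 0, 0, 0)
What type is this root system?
Compute the Cartan integers a_ij = 2(alpha_i, alpha_j)/(alpha_j, alpha_j); the resulting 4x4 Cartan matrix is
[[2, -1, 0, 0], [-1, 2, -1, -1], [0, -1, 2, 0], [0, -1, 0, 2]].
All simple roots have the same length, so the diagram is simply laced. The associated Dynkin diagram is a chain of 2 nodes with a fork of two nodes at one end (D_4), so the type is D_4 (the algebra so(8)).

D_4 (so(8))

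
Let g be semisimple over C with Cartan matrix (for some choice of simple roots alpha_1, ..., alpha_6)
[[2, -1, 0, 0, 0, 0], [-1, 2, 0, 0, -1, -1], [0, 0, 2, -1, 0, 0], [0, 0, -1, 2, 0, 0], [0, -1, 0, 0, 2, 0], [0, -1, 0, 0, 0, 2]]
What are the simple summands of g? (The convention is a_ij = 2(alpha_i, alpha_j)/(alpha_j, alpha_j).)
The diagram associated to this matrix has two connected components: the simple roots {alpha_3, alpha_4} form a chain of 2 nodes with single edges (A_2), and {alpha_1, alpha_2, alpha_5, alpha_6} form a chain of 2 nodes with a fork of two nodes at one end (D_4). A semisimple Lie algebra decomposes uniquely as the direct sum of simple ideals, one per connected component of its Dynkin diagram, so g ≅ A_2 ⊕ D_4 (dimension 8 + 28 = 36).

A_2 (sl(3)) + D_4 (so(8))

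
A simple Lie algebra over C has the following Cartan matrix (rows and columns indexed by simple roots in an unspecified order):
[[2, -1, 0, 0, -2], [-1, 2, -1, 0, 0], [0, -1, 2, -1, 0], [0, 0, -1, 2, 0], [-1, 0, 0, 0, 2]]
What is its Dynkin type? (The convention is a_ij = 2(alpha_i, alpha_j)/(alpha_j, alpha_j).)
The matrix has rank 5 with 2's on the diagonal. Reading the off-diagonal entries as Dynkin edges (a single edge where a_ij = a_ji = -1; a double or triple edge where a_ij * a_ji = 2 or 3), the diagram is a chain of 5 nodes with a double edge at one end; the terminal node there is the unique short simple root (B_5). One simple-root ordering that puts it in standard form is (alpha_4, alpha_3, alpha_2, alpha_1, alpha_5). So the algebra is type B_5, i.e. so(11).

B_5 (so(11))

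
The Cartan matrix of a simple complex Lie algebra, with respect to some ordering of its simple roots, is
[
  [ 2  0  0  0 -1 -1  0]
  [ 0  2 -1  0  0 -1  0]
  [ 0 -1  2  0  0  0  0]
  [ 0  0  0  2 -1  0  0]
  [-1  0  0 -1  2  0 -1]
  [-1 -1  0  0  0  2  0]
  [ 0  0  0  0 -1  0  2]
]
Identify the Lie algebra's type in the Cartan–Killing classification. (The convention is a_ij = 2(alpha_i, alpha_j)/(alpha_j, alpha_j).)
D_7 (so(14))

The matrix has rank 7 with 2's on the diagonal. Reading the off-diagonal entries as Dynkin edges (a single edge where a_ij = a_ji = -1; a double or triple edge where a_ij * a_ji = 2 or 3), the diagram is a chain of 5 nodes with a fork of two nodes at one end (D_7). One simple-root ordering that puts it in standard form is (alpha_3, alpha_2, alpha_6, alpha_1, alpha_5, alpha_7, alpha_4). So the algebra is type D_7, i.e. so(14).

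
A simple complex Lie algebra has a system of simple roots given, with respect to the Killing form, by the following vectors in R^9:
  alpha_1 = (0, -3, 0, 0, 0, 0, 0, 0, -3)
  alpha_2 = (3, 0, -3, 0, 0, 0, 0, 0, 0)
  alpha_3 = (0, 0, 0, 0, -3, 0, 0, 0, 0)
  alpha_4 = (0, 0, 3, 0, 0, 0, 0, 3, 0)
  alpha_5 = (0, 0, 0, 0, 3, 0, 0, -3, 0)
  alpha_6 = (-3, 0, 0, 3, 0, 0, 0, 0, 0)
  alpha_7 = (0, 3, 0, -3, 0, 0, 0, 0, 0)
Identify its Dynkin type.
Compute the Cartan integers a_ij = 2(alpha_i, alpha_j)/(alpha_j, alpha_j); the resulting 7x7 Cartan matrix is
[[2, 0, 0, 0, 0, 0, -1], [0, 2, 0, -1, 0, -1, 0], [0, 0, 2, 0, -1, 0, 0], [0, -1, 0, 2, -1, 0, 0], [0, 0, -2, -1, 2, 0, 0], [0, -1, 0, 0, 0, 2, -1], [-1, 0, 0, 0, 0, -1, 2]].
The roots have two lengths (squared-length ratio 2:1); the short ones are alpha_{3}. The associated Dynkin diagram is a chain of 7 nodes with a double edge at one end; the terminal node there is the unique short simple root (B_7), so the type is B_7 (the algebra so(15)).

B_7 (so(15))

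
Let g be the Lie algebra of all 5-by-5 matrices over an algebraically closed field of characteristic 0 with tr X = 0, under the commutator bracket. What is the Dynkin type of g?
This is sl(5), which has dimension 5^2 - 1 = 24 and rank 5 - 1 = 4 (a Cartan subalgebra is the diagonal traceless matrices). In the classification of classical Lie algebras, the special linear algebra sl(n+1) has type A_n; here n = 4, so the Dynkin diagram is a chain of 4 nodes with single edges (A_4). Hence the type is A_4.

A_4 (sl(5))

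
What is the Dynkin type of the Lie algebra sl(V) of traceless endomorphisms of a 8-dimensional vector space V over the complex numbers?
This is sl(8), which has dimension 8^2 - 1 = 63 and rank 8 - 1 = 7 (a Cartan subalgebra is the diagonal traceless matrices). In the classification of classical Lie algebras, the special linear algebra sl(n+1) has type A_n; here n = 7, so the Dynkin diagram is a chain of 7 nodes with single edges (A_7). Hence the type is A_7.

A_7 (sl(8))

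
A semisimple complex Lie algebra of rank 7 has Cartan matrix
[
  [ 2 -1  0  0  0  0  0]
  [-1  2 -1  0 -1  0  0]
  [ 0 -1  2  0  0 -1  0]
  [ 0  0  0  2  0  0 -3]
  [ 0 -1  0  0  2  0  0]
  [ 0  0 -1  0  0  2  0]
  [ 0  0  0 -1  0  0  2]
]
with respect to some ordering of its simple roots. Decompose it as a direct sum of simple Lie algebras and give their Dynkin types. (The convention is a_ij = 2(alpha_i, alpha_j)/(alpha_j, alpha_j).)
The diagram associated to this matrix has two connected components: the simple roots {alpha_1, alpha_2, alpha_3, alpha_5, alpha_6} form a chain of 3 nodes with a fork of two nodes at one end (D_5), and {alpha_4, alpha_7} form two nodes joined by a triple edge (G_2). A semisimple Lie algebra decomposes uniquely as the direct sum of simple ideals, one per connected component of its Dynkin diagram, so g ≅ D_5 ⊕ G_2 (dimension 45 + 14 = 59).

type D_5 ⊕ type G_2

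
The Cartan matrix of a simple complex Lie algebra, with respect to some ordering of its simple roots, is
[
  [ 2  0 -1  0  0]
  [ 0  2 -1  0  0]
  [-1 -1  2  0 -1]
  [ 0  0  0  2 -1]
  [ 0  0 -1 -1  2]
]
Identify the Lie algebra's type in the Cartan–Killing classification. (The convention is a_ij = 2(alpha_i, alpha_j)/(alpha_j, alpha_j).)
The matrix has rank 5 with 2's on the diagonal. Reading the off-diagonal entries as Dynkin edges (a single edge where a_ij = a_ji = -1; a double or triple edge where a_ij * a_ji = 2 or 3), the diagram is a chain of 3 nodes with a fork of two nodes at one end (D_5). One simple-root ordering that puts it in standard form is (alpha_4, alpha_5, alpha_3, alpha_2, alpha_1). So the algebra is type D_5, i.e. so(10).

D_5 (so(10))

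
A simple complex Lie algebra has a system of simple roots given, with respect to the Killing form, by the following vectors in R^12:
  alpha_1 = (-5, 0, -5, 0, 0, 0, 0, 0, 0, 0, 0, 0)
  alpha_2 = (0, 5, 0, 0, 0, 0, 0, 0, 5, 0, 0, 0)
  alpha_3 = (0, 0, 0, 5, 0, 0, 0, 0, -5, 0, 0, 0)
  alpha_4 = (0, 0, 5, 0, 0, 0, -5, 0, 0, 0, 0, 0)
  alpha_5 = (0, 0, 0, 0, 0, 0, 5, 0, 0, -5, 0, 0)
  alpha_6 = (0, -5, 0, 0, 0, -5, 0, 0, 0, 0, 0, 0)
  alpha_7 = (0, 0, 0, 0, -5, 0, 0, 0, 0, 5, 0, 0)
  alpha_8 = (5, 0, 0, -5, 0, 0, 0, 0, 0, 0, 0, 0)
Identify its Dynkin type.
Compute the Cartan integers a_ij = 2(alpha_i, alpha_j)/(alpha_j, alpha_j); the resulting 8x8 Cartan matrix is
[[2, 0, 0, -1, 0, 0, 0, -1], [0, 2, -1, 0, 0, -1, 0, 0], [0, -1, 2, 0, 0, 0, 0, -1], [-1, 0, 0, 2, -1, 0, 0, 0], [0, 0, 0, -1, 2, 0, -1, 0], [0, -1, 0, 0, 0, 2, 0, 0], [0, 0, 0, 0, -1, 0, 2, 0], [-1, 0, -1, 0, 0, 0, 0, 2]].
All simple roots have the same length, so the diagram is simply laced. The associated Dynkin diagram is a chain of 8 nodes with single edges (A_8), so the type is A_8 (the algebra sl(9)).

type A_8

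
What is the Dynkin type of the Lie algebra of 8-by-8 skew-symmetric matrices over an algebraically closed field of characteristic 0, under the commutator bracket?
D_4

This is so(8) with 8 even, which has dimension 8(8-1)/2 = 28 and rank 8/2 = 4. In the classification of classical Lie algebras, the orthogonal algebra so(2n) in an even number of variables has type D_n; here n = 4, so the Dynkin diagram is a chain of 2 nodes with a fork of two nodes at one end (D_4). Hence the type is D_4.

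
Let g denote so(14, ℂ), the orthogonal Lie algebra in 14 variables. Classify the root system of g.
This is so(14) with 14 even, which has dimension 14(14-1)/2 = 91 and rank 14/2 = 7. In the classification of classical Lie algebras, the orthogonal algebra so(2n) in an even number of variables has type D_n; here n = 7, so the Dynkin diagram is a chain of 5 nodes with a fork of two nodes at one end (D_7). Hence the type is D_7.

D_7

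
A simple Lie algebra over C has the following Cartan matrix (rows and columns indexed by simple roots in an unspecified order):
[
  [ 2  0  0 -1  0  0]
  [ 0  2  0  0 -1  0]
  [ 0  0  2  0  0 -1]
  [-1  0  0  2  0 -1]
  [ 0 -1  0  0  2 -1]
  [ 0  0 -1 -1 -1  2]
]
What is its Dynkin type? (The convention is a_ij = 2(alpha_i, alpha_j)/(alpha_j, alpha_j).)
The matrix has rank 6 with 2's on the diagonal. Reading the off-diagonal entries as Dynkin edges (a single edge where a_ij = a_ji = -1; a double or triple edge where a_ij * a_ji = 2 or 3), the diagram is a chain of 5 nodes with one extra node attached to the third node from one end (E_6). One simple-root ordering that puts it in standard form is (alpha_2, alpha_3, alpha_5, alpha_6, alpha_4, alpha_1). So the algebra is type E_6.

E_6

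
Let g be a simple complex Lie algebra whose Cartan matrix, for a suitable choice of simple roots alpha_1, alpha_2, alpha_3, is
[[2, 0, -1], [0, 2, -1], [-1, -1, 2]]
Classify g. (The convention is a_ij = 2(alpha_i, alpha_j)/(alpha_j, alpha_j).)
A_3 (sl(4))

The matrix has rank 3 with 2's on the diagonal. Reading the off-diagonal entries as Dynkin edges (a single edge where a_ij = a_ji = -1; a double or triple edge where a_ij * a_ji = 2 or 3), the diagram is a chain of 3 nodes with single edges (A_3). One simple-root ordering that puts it in standard form is (alpha_2, alpha_3, alpha_1). So the algebra is type A_3, i.e. sl(4).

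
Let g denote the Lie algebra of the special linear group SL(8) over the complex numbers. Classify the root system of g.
This is sl(8), which has dimension 8^2 - 1 = 63 and rank 8 - 1 = 7 (a Cartan subalgebra is the diagonal traceless matrices). In the classification of classical Lie algebras, the special linear algebra sl(n+1) has type A_n; here n = 7, so the Dynkin diagram is a chain of 7 nodes with single edges (A_7). Hence the type is A_7.

type A_7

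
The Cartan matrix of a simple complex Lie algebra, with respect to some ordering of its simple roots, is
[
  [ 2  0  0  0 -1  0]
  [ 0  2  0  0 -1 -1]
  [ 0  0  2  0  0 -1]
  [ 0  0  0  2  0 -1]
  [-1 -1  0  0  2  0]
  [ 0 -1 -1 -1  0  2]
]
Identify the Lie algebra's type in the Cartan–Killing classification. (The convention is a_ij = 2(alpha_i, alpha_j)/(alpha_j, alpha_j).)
The matrix has rank 6 with 2's on the diagonal. Reading the off-diagonal entries as Dynkin edges (a single edge where a_ij = a_ji = -1; a double or triple edge where a_ij * a_ji = 2 or 3), the diagram is a chain of 4 nodes with a fork of two nodes at one end (D_6). One simple-root ordering that puts it in standard form is (alpha_1, alpha_5, alpha_2, alpha_6, alpha_4, alpha_3). So the algebra is type D_6, i.e. so(12).

type D_6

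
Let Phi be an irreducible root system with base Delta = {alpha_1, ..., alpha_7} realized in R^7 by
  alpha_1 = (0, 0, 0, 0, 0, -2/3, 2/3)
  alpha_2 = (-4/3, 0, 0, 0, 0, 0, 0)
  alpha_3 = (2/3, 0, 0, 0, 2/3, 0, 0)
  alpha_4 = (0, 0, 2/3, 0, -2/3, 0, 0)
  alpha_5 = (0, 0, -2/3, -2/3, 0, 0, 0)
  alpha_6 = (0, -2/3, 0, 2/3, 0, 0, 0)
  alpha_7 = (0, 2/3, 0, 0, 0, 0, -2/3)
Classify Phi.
Compute the Cartan integers a_ij = 2(alpha_i, alpha_j)/(alpha_j, alpha_j); the resulting 7x7 Cartan matrix is
[[2, 0, 0, 0, 0, 0, -1], [0, 2, -2, 0, 0, 0, 0], [0, -1, 2, -1, 0, 0, 0], [0, 0, -1, 2, -1, 0, 0], [0, 0, 0, -1, 2, -1, 0], [0, 0, 0, 0, -1, 2, -1], [-1, 0, 0, 0, 0, -1, 2]].
The roots have two lengths (squared-length ratio 2:1); the short ones are alpha_{1,3,4,5,6,7}. The associated Dynkin diagram is a chain of 7 nodes with a double edge at one end; the terminal node there is the unique long simple root (C_7), so the type is C_7 (the algebra sp(14)).

C_7 (sp(14))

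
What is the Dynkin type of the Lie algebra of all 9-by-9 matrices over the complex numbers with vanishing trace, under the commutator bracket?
This is sl(9), which has dimension 9^2 - 1 = 80 and rank 9 - 1 = 8 (a Cartan subalgebra is the diagonal traceless matrices). In the classification of classical Lie algebras, the special linear algebra sl(n+1) has type A_n; here n = 8, so the Dynkin diagram is a chain of 8 nodes with single edges (A_8). Hence the type is A_8.

A_8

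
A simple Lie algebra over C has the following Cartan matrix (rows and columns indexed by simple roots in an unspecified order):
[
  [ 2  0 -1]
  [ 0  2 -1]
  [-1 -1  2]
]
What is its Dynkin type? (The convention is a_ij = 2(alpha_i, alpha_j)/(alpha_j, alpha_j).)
The matrix has rank 3 with 2's on the diagonal. Reading the off-diagonal entries as Dynkin edges (a single edge where a_ij = a_ji = -1; a double or triple edge where a_ij * a_ji = 2 or 3), the diagram is a chain of 3 nodes with single edges (A_3). One simple-root ordering that puts it in standard form is (alpha_1, alpha_3, alpha_2). So the algebra is type A_3, i.e. sl(4).

A_3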